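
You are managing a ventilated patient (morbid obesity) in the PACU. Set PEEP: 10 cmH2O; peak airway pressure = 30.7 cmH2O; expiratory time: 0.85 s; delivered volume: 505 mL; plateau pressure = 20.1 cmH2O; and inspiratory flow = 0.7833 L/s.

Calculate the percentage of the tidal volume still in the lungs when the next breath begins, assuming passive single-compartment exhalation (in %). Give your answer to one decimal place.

R = (PIP − Pplat)/V̇ = (30.7 − 20.1) / 0.7833 = 10.6/0.7833 = 13.532 cmH2O·s/L.
C = Vt/(Pplat − PEEP) = 505.0 / (20.1 − 10) = 505.0/10.1 = 50.0 mL/cmH2O.
τ = R × C = 13.532 × 0.05 L/cmH2O = 0.6766 s.
Fraction remaining at end-expiration = e^(−Te/τ) = e^(−0.85/0.6766) = 0.2847 → 28.47%.

28.5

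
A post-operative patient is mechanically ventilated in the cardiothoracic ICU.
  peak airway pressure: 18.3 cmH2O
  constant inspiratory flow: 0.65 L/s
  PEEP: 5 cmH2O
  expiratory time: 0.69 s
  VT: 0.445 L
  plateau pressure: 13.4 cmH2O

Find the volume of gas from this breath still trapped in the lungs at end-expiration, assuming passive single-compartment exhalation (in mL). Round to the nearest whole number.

R = (PIP − Pplat)/V̇ = (18.3 − 13.4) / 0.65 = 4.9/0.65 = 7.538 cmH2O·s/L.
C = Vt/(Pplat − PEEP) = 445.0 / (13.4 − 5) = 445.0/8.4 = 52.976 mL/cmH2O.
τ = R × C = 7.538 × 0.05298 L/cmH2O = 0.3994 s.
Fraction remaining = e^(−Te/τ) = e^(−0.69/0.3994) = 0.1777.
Trapped volume = 445.0 × 0.1777 = 79.077 mL.

79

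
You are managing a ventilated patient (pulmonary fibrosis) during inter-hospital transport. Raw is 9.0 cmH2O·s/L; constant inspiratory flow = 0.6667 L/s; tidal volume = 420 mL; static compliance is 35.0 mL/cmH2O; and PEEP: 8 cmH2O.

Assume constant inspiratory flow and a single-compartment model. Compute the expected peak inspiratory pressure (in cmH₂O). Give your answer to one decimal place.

Equation of motion (constant flow): PIP = Vt/C + R·V̇ + PEEP.
PIP = 420/35.0 + 9.0×0.6667 + 8 = 12.0 + 6.0 + 8 = 26.0 cmH2O.

26.0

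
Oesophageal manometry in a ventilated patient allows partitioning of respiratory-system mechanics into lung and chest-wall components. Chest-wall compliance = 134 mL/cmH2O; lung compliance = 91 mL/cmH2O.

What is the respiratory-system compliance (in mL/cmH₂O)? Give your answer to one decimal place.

Lung and chest wall are elastances in series: 1/Crs = 1/CL + 1/Ccw.
1/Crs = 1/91 + 1/134 = 0.01845.
Crs = 54.201 mL/cmH2O.

54.2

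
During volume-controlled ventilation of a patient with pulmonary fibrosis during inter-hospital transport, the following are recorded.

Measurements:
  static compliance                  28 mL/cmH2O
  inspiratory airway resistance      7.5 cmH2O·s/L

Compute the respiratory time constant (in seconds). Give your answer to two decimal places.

0.21

τ = R × C = 7.5 × 28 mL/cmH2O = 7.5 × 0.028 L/cmH2O = 0.21 s.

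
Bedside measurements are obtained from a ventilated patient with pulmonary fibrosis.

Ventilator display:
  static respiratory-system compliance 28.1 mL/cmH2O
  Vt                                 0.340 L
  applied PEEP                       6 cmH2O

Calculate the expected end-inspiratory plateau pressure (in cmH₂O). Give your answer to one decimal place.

18.1

Pplat = PEEP + Vt / Cstat = 6 + 340 / 28.1 = 6 + 12.1 = 18.1 cmH2O.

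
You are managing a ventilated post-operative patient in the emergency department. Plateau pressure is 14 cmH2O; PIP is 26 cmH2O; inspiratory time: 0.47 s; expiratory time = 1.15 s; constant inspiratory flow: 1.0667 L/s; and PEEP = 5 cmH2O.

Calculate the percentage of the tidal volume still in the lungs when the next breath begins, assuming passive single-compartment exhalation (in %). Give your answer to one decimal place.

Vt = flow × Ti = 1.0667 L/s × 0.47 s × 1000 mL/L = 501.35 mL.
R = (PIP − Pplat)/V̇ = (26 − 14) / 1.0667 = 12.0/1.0667 = 11.25 cmH2O·s/L.
C = Vt/(Pplat − PEEP) = 501.35 / (14 − 5) = 501.35/9.0 = 55.706 mL/cmH2O.
τ = R × C = 11.25 × 0.05571 L/cmH2O = 0.6267 s.
Fraction remaining at end-expiration = e^(−Te/τ) = e^(−1.15/0.6267) = 0.1596 → 15.96%.

16.0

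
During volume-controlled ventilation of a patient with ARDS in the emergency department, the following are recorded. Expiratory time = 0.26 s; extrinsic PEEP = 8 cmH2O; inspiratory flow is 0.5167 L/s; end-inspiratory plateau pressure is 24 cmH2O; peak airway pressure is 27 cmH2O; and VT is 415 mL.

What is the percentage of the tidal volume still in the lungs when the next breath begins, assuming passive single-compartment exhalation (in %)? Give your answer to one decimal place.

R = (PIP − Pplat)/V̇ = (27 − 24) / 0.5167 = 3.0/0.5167 = 5.806 cmH2O·s/L.
C = Vt/(Pplat − PEEP) = 415.0 / (24 − 8) = 415.0/16.0 = 25.938 mL/cmH2O.
τ = R × C = 5.806 × 0.02594 L/cmH2O = 0.1506 s.
Fraction remaining at end-expiration = e^(−Te/τ) = e^(−0.26/0.1506) = 0.1779 → 17.79%.

17.8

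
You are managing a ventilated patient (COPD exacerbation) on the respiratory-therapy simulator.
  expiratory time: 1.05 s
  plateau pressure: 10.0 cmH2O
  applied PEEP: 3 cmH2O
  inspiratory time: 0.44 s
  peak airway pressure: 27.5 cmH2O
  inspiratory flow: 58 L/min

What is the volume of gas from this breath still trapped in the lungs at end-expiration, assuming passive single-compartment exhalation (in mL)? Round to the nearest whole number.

Flow: 58 L/min ÷ 60 = 0.9667 L/s.
Vt = flow × Ti = 0.9667 L/s × 0.44 s × 1000 mL/L = 425.35 mL.
R = (PIP − Pplat)/V̇ = (27.5 − 10.0) / 0.9667 = 17.5/0.9667 = 18.103 cmH2O·s/L.
C = Vt/(Pplat − PEEP) = 425.35 / (10.0 − 3) = 425.35/7.0 = 60.764 mL/cmH2O.
τ = R × C = 18.103 × 0.06076 L/cmH2O = 1.1 s.
Fraction remaining = e^(−Te/τ) = e^(−1.05/1.1) = 0.385.
Trapped volume = 425.35 × 0.385 = 163.76 mL.

164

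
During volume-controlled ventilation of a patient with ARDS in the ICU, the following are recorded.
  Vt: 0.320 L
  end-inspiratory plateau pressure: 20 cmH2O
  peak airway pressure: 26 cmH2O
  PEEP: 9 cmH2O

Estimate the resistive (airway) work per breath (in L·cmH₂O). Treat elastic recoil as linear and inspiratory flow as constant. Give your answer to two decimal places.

1.92

With constant inspiratory flow the resistive pressure is constant at PIP − Pplat = 26 − 20 = 6.0 cmH2O, so resistive work = 6.0 × 0.320 = 1.92 L·cmH2O.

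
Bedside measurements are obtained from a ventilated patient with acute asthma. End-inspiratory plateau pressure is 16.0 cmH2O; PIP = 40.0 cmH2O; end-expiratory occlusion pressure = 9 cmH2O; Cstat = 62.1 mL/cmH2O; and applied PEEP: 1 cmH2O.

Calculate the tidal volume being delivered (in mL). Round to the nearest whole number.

435

End-expiratory occlusion gives total PEEP = 9 cmH2O (intrinsic PEEP = 9 − 1 = 8). Use total PEEP for the elastic gradient.
Vt = Cstat × (Pplat − PEEPtotal) = 62.1 × (16.0 − 9) = 62.1 × 7.0 = 434.7 mL.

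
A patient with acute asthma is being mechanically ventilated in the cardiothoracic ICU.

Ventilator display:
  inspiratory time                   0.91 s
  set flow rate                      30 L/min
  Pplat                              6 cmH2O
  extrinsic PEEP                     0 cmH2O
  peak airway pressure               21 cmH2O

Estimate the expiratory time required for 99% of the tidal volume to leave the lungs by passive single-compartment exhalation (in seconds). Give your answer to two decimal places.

Flow: 30 L/min ÷ 60 = 0.5 L/s.
Vt = flow × Ti = 0.5 L/s × 0.91 s × 1000 mL/L = 455.0 mL.
R = (PIP − Pplat)/V̇ = (21 − 6) / 0.5 = 15.0/0.5 = 30.0 cmH2O·s/L.
C = Vt/(Pplat − PEEP) = 455.0 / (6 − 0) = 455.0/6.0 = 75.833 mL/cmH2O.
τ = R × C = 30.0 × 0.07583 L/cmH2O = 2.275 s.
t = −τ·ln(1 − 0.99) = −2.275·ln(0.01) = 10.477 s.

10.48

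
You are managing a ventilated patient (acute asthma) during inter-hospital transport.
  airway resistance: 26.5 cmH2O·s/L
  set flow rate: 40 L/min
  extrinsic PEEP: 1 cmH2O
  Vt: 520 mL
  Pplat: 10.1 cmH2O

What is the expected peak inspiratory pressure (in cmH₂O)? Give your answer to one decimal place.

Flow: 40 L/min ÷ 60 = 0.6667 L/s.
PIP = Pplat + Raw × flow = 10.1 + 26.5 × 0.6667 = 10.1 + 17.668 = 27.768 cmH2O.

27.8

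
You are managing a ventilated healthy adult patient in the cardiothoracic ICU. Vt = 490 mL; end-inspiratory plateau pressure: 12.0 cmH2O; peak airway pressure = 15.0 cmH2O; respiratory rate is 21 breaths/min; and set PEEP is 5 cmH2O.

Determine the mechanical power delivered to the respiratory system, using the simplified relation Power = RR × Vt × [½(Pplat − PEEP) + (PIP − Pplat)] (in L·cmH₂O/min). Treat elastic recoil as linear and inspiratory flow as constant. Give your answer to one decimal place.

66.9

Per-breath work = Vt × [½(Pplat−PEEP) + (PIP−Pplat)] = 0.490 × [0.5×7.0 + 3.0] = 0.490 × 6.5 = 3.185 L·cmH2O.
Power = 21 × 3.185 = 66.885 L·cmH2O/min.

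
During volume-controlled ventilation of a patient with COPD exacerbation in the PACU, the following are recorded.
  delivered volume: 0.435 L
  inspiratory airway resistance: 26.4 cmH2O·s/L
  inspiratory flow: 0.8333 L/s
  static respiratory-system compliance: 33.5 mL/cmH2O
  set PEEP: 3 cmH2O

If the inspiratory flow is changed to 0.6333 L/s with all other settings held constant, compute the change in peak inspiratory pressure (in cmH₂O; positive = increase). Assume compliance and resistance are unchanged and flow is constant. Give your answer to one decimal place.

-5.3

PIP = Vt/C + R·V̇ + PEEP (constant-flow equation of motion).
Only the resistive term changes: ΔPIP = R × ΔV̇ = 26.4 × (0.6333 − 0.8333) = 26.4 × -0.2 = -5.28 cmH2O.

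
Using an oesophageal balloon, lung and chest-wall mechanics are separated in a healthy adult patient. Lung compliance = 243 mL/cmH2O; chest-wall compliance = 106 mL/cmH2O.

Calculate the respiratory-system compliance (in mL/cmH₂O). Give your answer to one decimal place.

73.8

Lung and chest wall are elastances in series: 1/Crs = 1/CL + 1/Ccw.
1/Crs = 1/243 + 1/106 = 0.01355.
Crs = 73.801 mL/cmH2O.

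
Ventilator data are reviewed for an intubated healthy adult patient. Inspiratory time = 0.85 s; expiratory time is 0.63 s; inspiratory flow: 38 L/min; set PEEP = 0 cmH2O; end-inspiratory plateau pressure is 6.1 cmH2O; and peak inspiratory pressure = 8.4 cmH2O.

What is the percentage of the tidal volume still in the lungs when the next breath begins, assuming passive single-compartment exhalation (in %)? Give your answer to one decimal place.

14.0

Flow: 38 L/min ÷ 60 = 0.6333 L/s.
Vt = flow × Ti = 0.6333 L/s × 0.85 s × 1000 mL/L = 538.31 mL.
R = (PIP − Pplat)/V̇ = (8.4 − 6.1) / 0.6333 = 2.3/0.6333 = 3.632 cmH2O·s/L.
C = Vt/(Pplat − PEEP) = 538.31 / (6.1 − 0) = 538.31/6.1 = 88.248 mL/cmH2O.
τ = R × C = 3.632 × 0.08825 L/cmH2O = 0.3205 s.
Fraction remaining at end-expiration = e^(−Te/τ) = e^(−0.63/0.3205) = 0.1401 → 14.01%.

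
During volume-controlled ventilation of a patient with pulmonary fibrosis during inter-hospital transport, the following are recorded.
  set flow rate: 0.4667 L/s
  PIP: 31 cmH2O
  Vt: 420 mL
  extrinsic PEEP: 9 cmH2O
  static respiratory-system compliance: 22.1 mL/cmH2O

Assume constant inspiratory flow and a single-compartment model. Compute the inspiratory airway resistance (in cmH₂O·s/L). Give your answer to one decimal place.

Equation of motion (constant flow): PIP = Vt/C + R·V̇ + PEEP.
R·V̇ = PIP − Vt/C − PEEP = 31 − 420/22.1 − 9 = 31 − 19.005 − 9 = 2.995 cmH2O.
R = 2.995 / 0.4667 = 6.417 cmH2O·s/L.

6.4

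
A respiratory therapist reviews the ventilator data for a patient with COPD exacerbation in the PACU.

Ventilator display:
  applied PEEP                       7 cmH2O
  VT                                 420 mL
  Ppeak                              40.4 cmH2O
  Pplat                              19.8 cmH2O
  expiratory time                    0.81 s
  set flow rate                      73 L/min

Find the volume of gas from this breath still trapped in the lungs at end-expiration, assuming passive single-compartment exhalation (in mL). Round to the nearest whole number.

98

Flow: 73 L/min ÷ 60 = 1.2167 L/s.
R = (PIP − Pplat)/V̇ = (40.4 − 19.8) / 1.2167 = 20.6/1.2167 = 16.931 cmH2O·s/L.
C = Vt/(Pplat − PEEP) = 420.0 / (19.8 − 7) = 420.0/12.8 = 32.813 mL/cmH2O.
τ = R × C = 16.931 × 0.03281 L/cmH2O = 0.5555 s.
Fraction remaining = e^(−Te/τ) = e^(−0.81/0.5555) = 0.2327.
Trapped volume = 420.0 × 0.2327 = 97.734 mL.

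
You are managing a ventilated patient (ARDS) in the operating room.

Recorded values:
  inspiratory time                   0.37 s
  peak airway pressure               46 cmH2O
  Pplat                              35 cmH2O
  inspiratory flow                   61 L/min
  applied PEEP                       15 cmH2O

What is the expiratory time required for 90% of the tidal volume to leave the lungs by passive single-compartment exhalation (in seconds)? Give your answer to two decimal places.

0.47

Flow: 61 L/min ÷ 60 = 1.0167 L/s.
Vt = flow × Ti = 1.0167 L/s × 0.37 s × 1000 mL/L = 376.18 mL.
R = (PIP − Pplat)/V̇ = (46 − 35) / 1.0167 = 11.0/1.0167 = 10.819 cmH2O·s/L.
C = Vt/(Pplat − PEEP) = 376.18 / (35 − 15) = 376.18/20.0 = 18.809 mL/cmH2O.
τ = R × C = 10.819 × 0.01881 L/cmH2O = 0.2035 s.
t = −τ·ln(1 − 0.90) = −0.2035·ln(0.1) = 0.4686 s.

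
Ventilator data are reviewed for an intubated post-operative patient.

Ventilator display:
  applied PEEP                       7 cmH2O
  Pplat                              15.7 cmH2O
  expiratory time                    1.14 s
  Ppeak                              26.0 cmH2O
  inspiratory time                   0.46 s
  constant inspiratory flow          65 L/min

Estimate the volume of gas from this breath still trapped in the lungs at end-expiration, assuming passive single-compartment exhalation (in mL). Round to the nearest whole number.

61

Flow: 65 L/min ÷ 60 = 1.0833 L/s.
Vt = flow × Ti = 1.0833 L/s × 0.46 s × 1000 mL/L = 498.32 mL.
R = (PIP − Pplat)/V̇ = (26.0 − 15.7) / 1.0833 = 10.3/1.0833 = 9.508 cmH2O·s/L.
C = Vt/(Pplat − PEEP) = 498.32 / (15.7 − 7) = 498.32/8.7 = 57.278 mL/cmH2O.
τ = R × C = 9.508 × 0.05728 L/cmH2O = 0.5446 s.
Fraction remaining = e^(−Te/τ) = e^(−1.14/0.5446) = 0.1233.
Trapped volume = 498.32 × 0.1233 = 61.443 mL.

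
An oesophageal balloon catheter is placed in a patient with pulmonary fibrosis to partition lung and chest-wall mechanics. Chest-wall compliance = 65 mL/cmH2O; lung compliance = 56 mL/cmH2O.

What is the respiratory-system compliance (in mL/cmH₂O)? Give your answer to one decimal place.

Lung and chest wall are elastances in series: 1/Crs = 1/CL + 1/Ccw.
1/Crs = 1/56 + 1/65 = 0.03324.
Crs = 30.084 mL/cmH2O.

30.1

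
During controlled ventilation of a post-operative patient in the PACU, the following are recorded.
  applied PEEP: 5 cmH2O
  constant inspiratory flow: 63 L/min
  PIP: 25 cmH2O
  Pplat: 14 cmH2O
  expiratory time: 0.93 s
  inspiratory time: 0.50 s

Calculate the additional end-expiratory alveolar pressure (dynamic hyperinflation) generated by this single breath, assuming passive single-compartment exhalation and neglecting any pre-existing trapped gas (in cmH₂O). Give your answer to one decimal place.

Flow: 63 L/min ÷ 60 = 1.05 L/s.
Vt = flow × Ti = 1.05 L/s × 0.50 s × 1000 mL/L = 525.0 mL.
R = (PIP − Pplat)/V̇ = (25 − 14) / 1.05 = 11.0/1.05 = 10.476 cmH2O·s/L.
C = Vt/(Pplat − PEEP) = 525.0 / (14 − 5) = 525.0/9.0 = 58.333 mL/cmH2O.
τ = R × C = 10.476 × 0.05833 L/cmH2O = 0.6111 s.
Fraction remaining = e^(−Te/τ) = e^(−0.93/0.6111) = 0.2183; trapped volume = 525.0 × 0.2183 = 114.61 mL.
Additional alveolar pressure from trapping ≈ V_trapped / C = 114.61 / 58.333 = 1.965 cmH2O.

2.0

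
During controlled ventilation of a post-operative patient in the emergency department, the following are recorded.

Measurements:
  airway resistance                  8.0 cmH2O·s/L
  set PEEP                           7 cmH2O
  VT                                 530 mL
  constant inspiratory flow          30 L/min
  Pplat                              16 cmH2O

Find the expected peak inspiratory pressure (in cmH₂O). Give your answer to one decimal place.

20.0

Flow: 30 L/min ÷ 60 = 0.5 L/s.
PIP = Pplat + Raw × flow = 16 + 8.0 × 0.5 = 16 + 4.0 = 20.0 cmH2O.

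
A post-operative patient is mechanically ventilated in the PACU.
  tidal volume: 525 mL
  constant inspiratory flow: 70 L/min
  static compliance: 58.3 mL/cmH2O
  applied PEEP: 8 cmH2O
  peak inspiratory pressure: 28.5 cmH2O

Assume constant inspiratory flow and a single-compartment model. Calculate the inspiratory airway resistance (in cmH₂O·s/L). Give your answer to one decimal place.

9.9

Flow: 70 L/min ÷ 60 = 1.1667 L/s.
Equation of motion (constant flow): PIP = Vt/C + R·V̇ + PEEP.
R·V̇ = PIP − Vt/C − PEEP = 28.5 − 525/58.3 − 8 = 28.5 − 9.005 − 8 = 11.495 cmH2O.
R = 11.495 / 1.1667 = 9.853 cmH2O·s/L.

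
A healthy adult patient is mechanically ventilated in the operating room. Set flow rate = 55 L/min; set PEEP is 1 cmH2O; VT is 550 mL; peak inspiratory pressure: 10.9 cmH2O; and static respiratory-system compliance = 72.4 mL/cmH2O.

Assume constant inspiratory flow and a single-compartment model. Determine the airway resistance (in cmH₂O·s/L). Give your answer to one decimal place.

2.5

Flow: 55 L/min ÷ 60 = 0.9167 L/s.
Equation of motion (constant flow): PIP = Vt/C + R·V̇ + PEEP.
R·V̇ = PIP − Vt/C − PEEP = 10.9 − 550/72.4 − 1 = 10.9 − 7.597 − 1 = 2.303 cmH2O.
R = 2.303 / 0.9167 = 2.512 cmH2O·s/L.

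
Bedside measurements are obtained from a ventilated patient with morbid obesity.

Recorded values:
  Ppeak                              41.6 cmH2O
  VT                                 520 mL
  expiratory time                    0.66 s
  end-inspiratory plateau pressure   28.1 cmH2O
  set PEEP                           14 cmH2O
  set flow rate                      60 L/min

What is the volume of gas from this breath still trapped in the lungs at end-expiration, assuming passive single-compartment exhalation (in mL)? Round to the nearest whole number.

138

Flow: 60 L/min ÷ 60 = 1 L/s.
R = (PIP − Pplat)/V̇ = (41.6 − 28.1) / 1 = 13.5/1 = 13.5 cmH2O·s/L.
C = Vt/(Pplat − PEEP) = 520.0 / (28.1 − 14) = 520.0/14.1 = 36.879 mL/cmH2O.
τ = R × C = 13.5 × 0.03688 L/cmH2O = 0.4979 s.
Fraction remaining = e^(−Te/τ) = e^(−0.66/0.4979) = 0.2657.
Trapped volume = 520.0 × 0.2657 = 138.16 mL.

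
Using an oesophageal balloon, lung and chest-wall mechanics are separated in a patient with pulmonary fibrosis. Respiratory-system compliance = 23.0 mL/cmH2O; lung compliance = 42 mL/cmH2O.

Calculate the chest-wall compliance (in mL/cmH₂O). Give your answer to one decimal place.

50.8

1/Ccw = 1/Crs − 1/CL.
1/Ccw = 1/23.0 − 1/42 = 0.01967.
Ccw = 50.839 mL/cmH2O.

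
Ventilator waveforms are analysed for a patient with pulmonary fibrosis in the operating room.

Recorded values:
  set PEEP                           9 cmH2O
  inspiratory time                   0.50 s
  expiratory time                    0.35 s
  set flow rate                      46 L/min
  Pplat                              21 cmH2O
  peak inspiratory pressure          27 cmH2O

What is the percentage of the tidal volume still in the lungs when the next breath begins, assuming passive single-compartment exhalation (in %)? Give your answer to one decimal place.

Flow: 46 L/min ÷ 60 = 0.7667 L/s.
Vt = flow × Ti = 0.7667 L/s × 0.50 s × 1000 mL/L = 383.35 mL.
R = (PIP − Pplat)/V̇ = (27 − 21) / 0.7667 = 6.0/0.7667 = 7.826 cmH2O·s/L.
C = Vt/(Pplat − PEEP) = 383.35 / (21 − 9) = 383.35/12.0 = 31.946 mL/cmH2O.
τ = R × C = 7.826 × 0.03195 L/cmH2O = 0.25 s.
Fraction remaining at end-expiration = e^(−Te/τ) = e^(−0.35/0.25) = 0.2466 → 24.66%.

24.7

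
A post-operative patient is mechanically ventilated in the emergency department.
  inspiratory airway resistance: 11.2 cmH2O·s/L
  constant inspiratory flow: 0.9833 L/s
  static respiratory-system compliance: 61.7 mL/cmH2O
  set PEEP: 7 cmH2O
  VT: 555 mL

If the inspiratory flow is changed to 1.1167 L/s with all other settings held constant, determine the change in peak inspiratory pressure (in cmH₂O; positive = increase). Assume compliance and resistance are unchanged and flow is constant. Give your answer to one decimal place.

1.5

PIP = Vt/C + R·V̇ + PEEP (constant-flow equation of motion).
Only the resistive term changes: ΔPIP = R × ΔV̇ = 11.2 × (1.1167 − 0.9833) = 11.2 × 0.1334 = 1.494 cmH2O.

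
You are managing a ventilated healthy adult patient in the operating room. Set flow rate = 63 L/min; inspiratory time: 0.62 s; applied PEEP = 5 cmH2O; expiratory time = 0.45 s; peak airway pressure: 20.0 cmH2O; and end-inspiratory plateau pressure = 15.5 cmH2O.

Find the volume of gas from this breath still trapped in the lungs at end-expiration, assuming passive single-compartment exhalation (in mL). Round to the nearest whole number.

120

Flow: 63 L/min ÷ 60 = 1.05 L/s.
Vt = flow × Ti = 1.05 L/s × 0.62 s × 1000 mL/L = 651.0 mL.
R = (PIP − Pplat)/V̇ = (20.0 − 15.5) / 1.05 = 4.5/1.05 = 4.286 cmH2O·s/L.
C = Vt/(Pplat − PEEP) = 651.0 / (15.5 − 5) = 651.0/10.5 = 62.0 mL/cmH2O.
τ = R × C = 4.286 × 0.062 L/cmH2O = 0.2657 s.
Fraction remaining = e^(−Te/τ) = e^(−0.45/0.2657) = 0.1838.
Trapped volume = 651.0 × 0.1838 = 119.65 mL.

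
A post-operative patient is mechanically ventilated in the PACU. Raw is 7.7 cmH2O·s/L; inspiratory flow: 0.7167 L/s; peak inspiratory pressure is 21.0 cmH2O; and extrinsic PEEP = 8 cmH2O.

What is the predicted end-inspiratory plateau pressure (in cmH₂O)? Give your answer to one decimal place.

15.5

Pplat = PIP − Raw × flow = 21.0 − 7.7 × 0.7167 = 21.0 − 5.519 = 15.481 cmH2O.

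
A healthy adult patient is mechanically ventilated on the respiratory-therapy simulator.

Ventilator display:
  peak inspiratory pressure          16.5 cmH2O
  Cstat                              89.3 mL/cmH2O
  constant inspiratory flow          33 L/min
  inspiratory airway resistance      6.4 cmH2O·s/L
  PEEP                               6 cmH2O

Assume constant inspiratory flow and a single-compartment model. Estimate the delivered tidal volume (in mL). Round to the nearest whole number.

623

Flow: 33 L/min ÷ 60 = 0.55 L/s.
Equation of motion (constant flow): PIP = Vt/C + R·V̇ + PEEP.
Vt/C = PIP − R·V̇ − PEEP = 16.5 − 3.52 − 6 = 6.98 cmH2O.
Vt = C × 6.98 = 89.3 × 6.98 = 623.31 mL.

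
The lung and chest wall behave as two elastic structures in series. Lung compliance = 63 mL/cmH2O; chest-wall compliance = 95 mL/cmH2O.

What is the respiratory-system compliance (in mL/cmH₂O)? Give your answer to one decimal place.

Lung and chest wall are elastances in series: 1/Crs = 1/CL + 1/Ccw.
1/Crs = 1/63 + 1/95 = 0.0264.
Crs = 37.879 mL/cmH2O.

37.9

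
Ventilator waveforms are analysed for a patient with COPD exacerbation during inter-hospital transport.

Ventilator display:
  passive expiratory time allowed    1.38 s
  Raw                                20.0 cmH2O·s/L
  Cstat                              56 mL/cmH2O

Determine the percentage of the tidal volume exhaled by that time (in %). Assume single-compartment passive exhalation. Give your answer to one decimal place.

τ = R × C = 20.0 × 56 mL/cmH2O = 20.0 × 0.056 L/cmH2O = 1.12 s.
Passive exhalation: V(t)/V₀ = e^(−t/τ) = e^(−1.38/1.12) = 0.2917.
Fraction exhaled = 1 − 0.2917 = 0.7083 → 70.83%.

70.8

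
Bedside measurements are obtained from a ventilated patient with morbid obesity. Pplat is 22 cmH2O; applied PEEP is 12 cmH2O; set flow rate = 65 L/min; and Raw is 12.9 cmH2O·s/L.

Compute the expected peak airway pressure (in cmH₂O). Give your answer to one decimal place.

36.0

Flow: 65 L/min ÷ 60 = 1.0833 L/s.
PIP = Pplat + Raw × flow = 22 + 12.9 × 1.0833 = 22 + 13.975 = 35.975 cmH2O.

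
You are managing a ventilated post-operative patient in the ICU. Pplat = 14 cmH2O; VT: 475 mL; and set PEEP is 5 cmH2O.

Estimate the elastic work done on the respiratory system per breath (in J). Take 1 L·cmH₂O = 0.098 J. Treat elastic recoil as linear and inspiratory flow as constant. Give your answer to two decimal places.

0.21

Elastic work ≈ ½ × (Pplat − PEEP) × Vt = 0.5 × (14 − 5) × 0.475 L = 0.5 × 9.0 × 0.475 = 2.138 L·cmH2O.
× 0.098 J/(L·cmH2O) → 0.2095 J.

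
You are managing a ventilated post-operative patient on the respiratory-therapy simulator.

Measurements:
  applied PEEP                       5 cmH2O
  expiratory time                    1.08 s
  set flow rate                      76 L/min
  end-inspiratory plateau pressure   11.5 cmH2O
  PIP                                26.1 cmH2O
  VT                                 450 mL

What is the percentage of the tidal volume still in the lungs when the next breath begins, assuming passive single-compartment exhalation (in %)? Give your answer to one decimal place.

25.8

Flow: 76 L/min ÷ 60 = 1.2667 L/s.
R = (PIP − Pplat)/V̇ = (26.1 − 11.5) / 1.2667 = 14.6/1.2667 = 11.526 cmH2O·s/L.
C = Vt/(Pplat − PEEP) = 450.0 / (11.5 − 5) = 450.0/6.5 = 69.231 mL/cmH2O.
τ = R × C = 11.526 × 0.06923 L/cmH2O = 0.7979 s.
Fraction remaining at end-expiration = e^(−Te/τ) = e^(−1.08/0.7979) = 0.2583 → 25.83%.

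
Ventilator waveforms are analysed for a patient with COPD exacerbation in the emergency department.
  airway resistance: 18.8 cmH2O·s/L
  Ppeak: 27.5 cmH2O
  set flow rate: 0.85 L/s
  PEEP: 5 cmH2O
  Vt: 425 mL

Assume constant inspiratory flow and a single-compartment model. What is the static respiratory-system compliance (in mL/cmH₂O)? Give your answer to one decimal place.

Equation of motion (constant flow): PIP = Vt/C + R·V̇ + PEEP.
Vt/C = PIP − R·V̇ − PEEP = 27.5 − 18.8×0.85 − 5 = 27.5 − 15.98 − 5 = 6.52 cmH2O.
C = Vt / 6.52 = 425 / 6.52 = 65.184 mL/cmH2O.

65.2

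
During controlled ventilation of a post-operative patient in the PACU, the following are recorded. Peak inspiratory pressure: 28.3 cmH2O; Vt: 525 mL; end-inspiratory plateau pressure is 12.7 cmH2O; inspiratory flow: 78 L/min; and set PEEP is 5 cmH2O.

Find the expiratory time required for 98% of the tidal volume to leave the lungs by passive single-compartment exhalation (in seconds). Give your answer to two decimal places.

Flow: 78 L/min ÷ 60 = 1.3 L/s.
R = (PIP − Pplat)/V̇ = (28.3 − 12.7) / 1.3 = 15.6/1.3 = 12.0 cmH2O·s/L.
C = Vt/(Pplat − PEEP) = 525.0 / (12.7 − 5) = 525.0/7.7 = 68.182 mL/cmH2O.
τ = R × C = 12.0 × 0.06818 L/cmH2O = 0.8182 s.
t = −τ·ln(1 − 0.98) = −0.8182·ln(0.02) = 3.201 s.

3.20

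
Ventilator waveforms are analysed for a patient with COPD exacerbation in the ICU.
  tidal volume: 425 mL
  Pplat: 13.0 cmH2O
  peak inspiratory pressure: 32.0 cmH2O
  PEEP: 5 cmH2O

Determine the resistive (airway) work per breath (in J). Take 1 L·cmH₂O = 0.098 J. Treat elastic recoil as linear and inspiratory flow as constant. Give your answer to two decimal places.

With constant inspiratory flow the resistive pressure is constant at PIP − Pplat = 32.0 − 13.0 = 19.0 cmH2O, so resistive work = 19.0 × 0.425 = 8.075 L·cmH2O.
× 0.098 J/(L·cmH2O) → 0.7914 J.

0.79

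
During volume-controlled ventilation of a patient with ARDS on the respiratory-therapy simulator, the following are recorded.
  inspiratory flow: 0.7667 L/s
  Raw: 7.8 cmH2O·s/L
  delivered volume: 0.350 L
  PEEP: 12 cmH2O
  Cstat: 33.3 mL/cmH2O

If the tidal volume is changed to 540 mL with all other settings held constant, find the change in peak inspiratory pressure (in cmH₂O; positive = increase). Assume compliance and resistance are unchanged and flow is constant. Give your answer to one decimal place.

PIP = Vt/C + R·V̇ + PEEP (constant-flow equation of motion).
Only the elastic term changes: ΔPIP = ΔVt / C = (540 − 350) / 33.3 = 5.706 cmH2O.

5.7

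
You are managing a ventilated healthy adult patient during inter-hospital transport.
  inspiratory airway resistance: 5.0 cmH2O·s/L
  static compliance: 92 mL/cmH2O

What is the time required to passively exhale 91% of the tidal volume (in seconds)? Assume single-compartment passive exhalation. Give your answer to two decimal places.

τ = R × C = 5.0 × 92 mL/cmH2O = 5.0 × 0.092 L/cmH2O = 0.46 s.
Exhaled fraction f = 1 − e^(−t/τ) → t = −τ·ln(1 − f) = −0.46·ln(0.09) = 1.108 s.

1.11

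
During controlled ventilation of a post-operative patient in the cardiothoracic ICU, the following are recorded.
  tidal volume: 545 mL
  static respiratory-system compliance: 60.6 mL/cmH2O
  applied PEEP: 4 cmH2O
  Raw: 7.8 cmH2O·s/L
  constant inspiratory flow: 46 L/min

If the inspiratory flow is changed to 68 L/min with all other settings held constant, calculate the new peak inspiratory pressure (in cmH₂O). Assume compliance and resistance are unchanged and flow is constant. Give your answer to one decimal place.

Flow: 46 L/min ÷ 60 = 0.7667 L/s.
New flow: 68 L/min ÷ 60 = 1.1333 L/s.
PIP = Vt/C + R·V̇ + PEEP (constant-flow equation of motion).
Only the resistive term changes: ΔPIP = R × ΔV̇ = 7.8 × (1.1333 − 0.7667) = 7.8 × 0.3666 = 2.859 cmH2O.
Original PIP = 545/60.6 + 7.8×0.7667 + 4 = 18.974 cmH2O; new PIP = 18.974 + (2.859) = 21.833 cmH2O.

21.8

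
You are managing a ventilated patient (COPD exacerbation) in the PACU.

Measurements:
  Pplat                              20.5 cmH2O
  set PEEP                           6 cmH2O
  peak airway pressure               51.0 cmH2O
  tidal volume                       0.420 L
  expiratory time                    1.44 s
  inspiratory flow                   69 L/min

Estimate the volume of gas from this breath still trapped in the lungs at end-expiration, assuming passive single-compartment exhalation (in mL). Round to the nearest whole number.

Flow: 69 L/min ÷ 60 = 1.15 L/s.
R = (PIP − Pplat)/V̇ = (51.0 − 20.5) / 1.15 = 30.5/1.15 = 26.522 cmH2O·s/L.
C = Vt/(Pplat − PEEP) = 420.0 / (20.5 − 6) = 420.0/14.5 = 28.966 mL/cmH2O.
τ = R × C = 26.522 × 0.02897 L/cmH2O = 0.7683 s.
Fraction remaining = e^(−Te/τ) = e^(−1.44/0.7683) = 0.1535.
Trapped volume = 420.0 × 0.1535 = 64.47 mL.

64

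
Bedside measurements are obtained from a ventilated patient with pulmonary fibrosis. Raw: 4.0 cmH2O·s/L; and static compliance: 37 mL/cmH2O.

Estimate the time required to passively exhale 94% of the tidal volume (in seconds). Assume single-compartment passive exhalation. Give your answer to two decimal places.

τ = R × C = 4.0 × 37 mL/cmH2O = 4.0 × 0.037 L/cmH2O = 0.148 s.
Exhaled fraction f = 1 − e^(−t/τ) → t = −τ·ln(1 − f) = −0.148·ln(0.06) = 0.4164 s.

0.42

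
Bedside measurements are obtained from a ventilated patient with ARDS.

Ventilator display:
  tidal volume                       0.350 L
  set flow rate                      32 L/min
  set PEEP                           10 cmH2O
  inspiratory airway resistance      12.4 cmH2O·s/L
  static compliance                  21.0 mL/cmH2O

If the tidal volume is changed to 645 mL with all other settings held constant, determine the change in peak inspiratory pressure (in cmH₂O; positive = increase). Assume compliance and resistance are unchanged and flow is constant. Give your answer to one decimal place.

PIP = Vt/C + R·V̇ + PEEP (constant-flow equation of motion).
Only the elastic term changes: ΔPIP = ΔVt / C = (645 − 350) / 21.0 = 14.048 cmH2O.

14.0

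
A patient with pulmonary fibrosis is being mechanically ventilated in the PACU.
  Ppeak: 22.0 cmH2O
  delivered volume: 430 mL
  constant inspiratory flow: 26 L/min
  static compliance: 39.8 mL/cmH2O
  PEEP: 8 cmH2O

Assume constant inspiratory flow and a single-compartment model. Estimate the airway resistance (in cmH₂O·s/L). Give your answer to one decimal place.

Flow: 26 L/min ÷ 60 = 0.4333 L/s.
Equation of motion (constant flow): PIP = Vt/C + R·V̇ + PEEP.
R·V̇ = PIP − Vt/C − PEEP = 22.0 − 430/39.8 − 8 = 22.0 − 10.804 − 8 = 3.196 cmH2O.
R = 3.196 / 0.4333 = 7.376 cmH2O·s/L.

7.4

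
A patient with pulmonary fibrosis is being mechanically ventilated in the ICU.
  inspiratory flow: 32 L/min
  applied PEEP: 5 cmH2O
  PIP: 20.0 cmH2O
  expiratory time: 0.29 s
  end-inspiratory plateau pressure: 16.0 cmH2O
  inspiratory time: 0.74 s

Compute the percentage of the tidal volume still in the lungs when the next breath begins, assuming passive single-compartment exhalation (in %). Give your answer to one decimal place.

Flow: 32 L/min ÷ 60 = 0.5333 L/s.
Vt = flow × Ti = 0.5333 L/s × 0.74 s × 1000 mL/L = 394.64 mL.
R = (PIP − Pplat)/V̇ = (20.0 − 16.0) / 0.5333 = 4.0/0.5333 = 7.5 cmH2O·s/L.
C = Vt/(Pplat − PEEP) = 394.64 / (16.0 − 5) = 394.64/11.0 = 35.876 mL/cmH2O.
τ = R × C = 7.5 × 0.03588 L/cmH2O = 0.2691 s.
Fraction remaining at end-expiration = e^(−Te/τ) = e^(−0.29/0.2691) = 0.3404 → 34.04%.

34.0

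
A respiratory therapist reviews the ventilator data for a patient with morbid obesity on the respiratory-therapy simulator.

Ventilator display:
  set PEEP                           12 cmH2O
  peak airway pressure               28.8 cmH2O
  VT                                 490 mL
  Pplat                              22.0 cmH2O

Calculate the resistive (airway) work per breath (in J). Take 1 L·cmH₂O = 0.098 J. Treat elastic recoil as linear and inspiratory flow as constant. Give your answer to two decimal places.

With constant inspiratory flow the resistive pressure is constant at PIP − Pplat = 28.8 − 22.0 = 6.8 cmH2O, so resistive work = 6.8 × 0.490 = 3.332 L·cmH2O.
× 0.098 J/(L·cmH2O) → 0.3265 J.

0.33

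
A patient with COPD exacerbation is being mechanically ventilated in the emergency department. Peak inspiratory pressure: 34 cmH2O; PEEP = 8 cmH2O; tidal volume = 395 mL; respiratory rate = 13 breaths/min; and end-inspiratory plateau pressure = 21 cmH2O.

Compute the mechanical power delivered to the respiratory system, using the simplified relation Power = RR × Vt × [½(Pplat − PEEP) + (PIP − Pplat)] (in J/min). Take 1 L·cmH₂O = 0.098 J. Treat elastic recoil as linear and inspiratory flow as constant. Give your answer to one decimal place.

9.8

Per-breath work = Vt × [½(Pplat−PEEP) + (PIP−Pplat)] = 0.395 × [0.5×13.0 + 13.0] = 0.395 × 19.5 = 7.703 L·cmH2O.
Power = 13 × 7.703 = 100.14 L·cmH2O/min.
× 0.098 J/(L·cmH2O) → 9.814 J/min.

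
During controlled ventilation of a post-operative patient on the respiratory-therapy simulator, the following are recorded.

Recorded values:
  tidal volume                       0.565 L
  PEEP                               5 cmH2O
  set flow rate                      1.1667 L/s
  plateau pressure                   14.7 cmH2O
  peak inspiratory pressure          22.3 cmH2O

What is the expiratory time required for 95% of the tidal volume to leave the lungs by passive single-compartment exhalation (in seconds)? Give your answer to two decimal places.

1.14

R = (PIP − Pplat)/V̇ = (22.3 − 14.7) / 1.1667 = 7.6/1.1667 = 6.514 cmH2O·s/L.
C = Vt/(Pplat − PEEP) = 565.0 / (14.7 − 5) = 565.0/9.7 = 58.247 mL/cmH2O.
τ = R × C = 6.514 × 0.05825 L/cmH2O = 0.3794 s.
t = −τ·ln(1 − 0.95) = −0.3794·ln(0.05) = 1.137 s.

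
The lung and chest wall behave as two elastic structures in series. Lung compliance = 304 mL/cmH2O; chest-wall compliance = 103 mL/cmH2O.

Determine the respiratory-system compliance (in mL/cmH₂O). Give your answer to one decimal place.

76.9

Lung and chest wall are elastances in series: 1/Crs = 1/CL + 1/Ccw.
1/Crs = 1/304 + 1/103 = 0.013.
Crs = 76.923 mL/cmH2O.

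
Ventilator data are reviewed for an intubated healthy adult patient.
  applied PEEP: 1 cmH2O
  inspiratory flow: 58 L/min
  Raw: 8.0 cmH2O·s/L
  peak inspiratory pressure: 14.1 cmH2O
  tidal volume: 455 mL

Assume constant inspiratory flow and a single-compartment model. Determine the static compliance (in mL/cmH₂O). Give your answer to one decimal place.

84.8

Flow: 58 L/min ÷ 60 = 0.9667 L/s.
Equation of motion (constant flow): PIP = Vt/C + R·V̇ + PEEP.
Vt/C = PIP − R·V̇ − PEEP = 14.1 − 8.0×0.9667 − 1 = 14.1 − 7.734 − 1 = 5.366 cmH2O.
C = Vt / 5.366 = 455 / 5.366 = 84.793 mL/cmH2O.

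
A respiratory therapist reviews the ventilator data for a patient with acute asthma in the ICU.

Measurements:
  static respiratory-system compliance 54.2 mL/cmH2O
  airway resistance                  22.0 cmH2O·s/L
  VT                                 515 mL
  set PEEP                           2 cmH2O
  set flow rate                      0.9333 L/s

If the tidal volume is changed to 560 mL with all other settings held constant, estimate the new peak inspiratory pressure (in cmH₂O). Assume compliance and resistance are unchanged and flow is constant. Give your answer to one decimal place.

32.9

PIP = Vt/C + R·V̇ + PEEP (constant-flow equation of motion).
Only the elastic term changes: ΔPIP = ΔVt / C = (560 − 515) / 54.2 = 0.8303 cmH2O.
Original PIP = 515/54.2 + 22.0×0.9333 + 2 = 32.034 cmH2O; new PIP = 32.034 + (0.8303) = 32.864 cmH2O.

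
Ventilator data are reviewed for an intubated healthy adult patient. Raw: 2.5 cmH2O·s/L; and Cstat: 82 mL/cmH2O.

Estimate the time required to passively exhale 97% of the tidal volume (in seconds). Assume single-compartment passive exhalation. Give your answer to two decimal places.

0.72

τ = R × C = 2.5 × 82 mL/cmH2O = 2.5 × 0.082 L/cmH2O = 0.205 s.
Exhaled fraction f = 1 − e^(−t/τ) → t = −τ·ln(1 − f) = −0.205·ln(0.03) = 0.7188 s.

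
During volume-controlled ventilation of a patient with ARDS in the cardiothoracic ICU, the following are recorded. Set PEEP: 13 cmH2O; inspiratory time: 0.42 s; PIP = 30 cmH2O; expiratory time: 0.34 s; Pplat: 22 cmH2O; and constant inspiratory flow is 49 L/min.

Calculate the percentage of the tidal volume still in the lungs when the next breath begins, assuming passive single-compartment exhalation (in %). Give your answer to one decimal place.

Flow: 49 L/min ÷ 60 = 0.8167 L/s.
Vt = flow × Ti = 0.8167 L/s × 0.42 s × 1000 mL/L = 343.01 mL.
R = (PIP − Pplat)/V̇ = (30 − 22) / 0.8167 = 8.0/0.8167 = 9.796 cmH2O·s/L.
C = Vt/(Pplat − PEEP) = 343.01 / (22 − 13) = 343.01/9.0 = 38.112 mL/cmH2O.
τ = R × C = 9.796 × 0.03811 L/cmH2O = 0.3733 s.
Fraction remaining at end-expiration = e^(−Te/τ) = e^(−0.34/0.3733) = 0.4022 → 40.22%.

40.2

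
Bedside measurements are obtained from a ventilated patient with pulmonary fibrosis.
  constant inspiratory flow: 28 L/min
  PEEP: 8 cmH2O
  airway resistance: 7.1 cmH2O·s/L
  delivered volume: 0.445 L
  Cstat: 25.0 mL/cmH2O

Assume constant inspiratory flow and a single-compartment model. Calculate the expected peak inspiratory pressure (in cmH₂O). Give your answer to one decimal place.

29.1

Flow: 28 L/min ÷ 60 = 0.4667 L/s.
Equation of motion (constant flow): PIP = Vt/C + R·V̇ + PEEP.
PIP = 445/25.0 + 7.1×0.4667 + 8 = 17.8 + 3.314 + 8 = 29.114 cmH2O.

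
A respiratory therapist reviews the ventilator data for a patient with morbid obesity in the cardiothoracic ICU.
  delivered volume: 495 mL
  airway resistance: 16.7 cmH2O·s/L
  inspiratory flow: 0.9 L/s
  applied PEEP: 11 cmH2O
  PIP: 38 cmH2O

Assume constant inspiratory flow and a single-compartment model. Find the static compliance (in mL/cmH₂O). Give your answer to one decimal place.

41.4

Equation of motion (constant flow): PIP = Vt/C + R·V̇ + PEEP.
Vt/C = PIP − R·V̇ − PEEP = 38 − 16.7×0.9 − 11 = 38 − 15.03 − 11 = 11.97 cmH2O.
C = Vt / 11.97 = 495 / 11.97 = 41.353 mL/cmH2O.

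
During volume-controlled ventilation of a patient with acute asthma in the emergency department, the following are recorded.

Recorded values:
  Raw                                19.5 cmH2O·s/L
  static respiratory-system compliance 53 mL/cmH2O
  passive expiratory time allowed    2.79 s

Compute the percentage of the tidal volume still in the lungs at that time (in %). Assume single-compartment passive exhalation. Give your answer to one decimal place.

6.7

τ = R × C = 19.5 × 53 mL/cmH2O = 19.5 × 0.053 L/cmH2O = 1.034 s.
Passive exhalation: V(t)/V₀ = e^(−t/τ) = e^(−2.79/1.034) = 0.06732.
Fraction remaining = 0.06732 → 6.732%.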